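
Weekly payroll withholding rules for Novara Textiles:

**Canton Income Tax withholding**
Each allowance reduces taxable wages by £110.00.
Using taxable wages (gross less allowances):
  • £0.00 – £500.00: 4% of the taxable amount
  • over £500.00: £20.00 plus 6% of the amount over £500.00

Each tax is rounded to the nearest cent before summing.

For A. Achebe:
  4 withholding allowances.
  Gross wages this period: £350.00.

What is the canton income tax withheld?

£0.00

Canton Income Tax: taxable = £350.00 − 4×£110.00 = £-90.00
  Taxable ≤ 0 → £0.00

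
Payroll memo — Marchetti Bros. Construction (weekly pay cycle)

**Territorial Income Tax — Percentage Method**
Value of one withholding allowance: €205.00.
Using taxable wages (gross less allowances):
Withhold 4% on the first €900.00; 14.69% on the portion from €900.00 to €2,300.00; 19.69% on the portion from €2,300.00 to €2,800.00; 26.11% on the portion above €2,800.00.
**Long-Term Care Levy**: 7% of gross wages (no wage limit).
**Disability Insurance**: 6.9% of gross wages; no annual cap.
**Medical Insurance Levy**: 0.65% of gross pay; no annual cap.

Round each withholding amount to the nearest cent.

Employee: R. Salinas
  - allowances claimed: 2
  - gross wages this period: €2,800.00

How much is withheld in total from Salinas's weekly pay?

Territorial Income Tax: taxable = €2,800.00 − 2×€205.00 = €2,390.00
  €241.66 + 19.69% × (€2,390.00 − €2,300.00) = €241.66 + 19.69% × €90.00 = €259.38
Long-Term Care Levy: 7% × €2,800.00 = €196.00
Disability Insurance: 6.9% × €2,800.00 = €193.20
Medical Insurance Levy: 0.65% × €2,800.00 = €18.20
Total: €259.38 + €196.00 + €193.20 + €18.20 = €666.78

€666.78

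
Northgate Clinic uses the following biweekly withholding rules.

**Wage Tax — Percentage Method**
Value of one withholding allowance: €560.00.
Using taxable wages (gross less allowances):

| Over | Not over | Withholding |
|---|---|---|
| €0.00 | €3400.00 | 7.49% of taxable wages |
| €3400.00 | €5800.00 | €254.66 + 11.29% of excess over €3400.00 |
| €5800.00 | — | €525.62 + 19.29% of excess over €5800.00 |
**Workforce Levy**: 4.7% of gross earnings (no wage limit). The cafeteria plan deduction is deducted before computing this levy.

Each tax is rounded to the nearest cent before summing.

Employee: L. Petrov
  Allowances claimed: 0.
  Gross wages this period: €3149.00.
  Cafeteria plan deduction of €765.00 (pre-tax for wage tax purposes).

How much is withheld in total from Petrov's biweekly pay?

€290.61

Wage Tax: taxable = €3149.00 − €765.00 = €2384.00
  7.49% × €2384.00 = €178.56
Workforce Levy: 4.7% × €2384.00 = €112.05
Total: €178.56 + €112.05 = €290.61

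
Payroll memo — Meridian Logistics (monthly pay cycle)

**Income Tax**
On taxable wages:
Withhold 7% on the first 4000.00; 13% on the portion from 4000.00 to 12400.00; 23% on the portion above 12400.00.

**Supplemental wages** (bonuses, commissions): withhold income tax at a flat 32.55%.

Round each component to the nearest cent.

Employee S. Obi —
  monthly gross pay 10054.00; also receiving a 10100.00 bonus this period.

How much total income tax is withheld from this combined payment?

4354.57

Income Tax: taxable = 10054.00
  280.00 + 13% × (10054.00 − 4000.00) = 280.00 + 13% × 6054.00 = 1067.02
Supplemental (32.55% flat on bonus): 32.55% × 10100.00 = 3287.55
Total income tax: 1067.02 + 3287.55 = 4354.57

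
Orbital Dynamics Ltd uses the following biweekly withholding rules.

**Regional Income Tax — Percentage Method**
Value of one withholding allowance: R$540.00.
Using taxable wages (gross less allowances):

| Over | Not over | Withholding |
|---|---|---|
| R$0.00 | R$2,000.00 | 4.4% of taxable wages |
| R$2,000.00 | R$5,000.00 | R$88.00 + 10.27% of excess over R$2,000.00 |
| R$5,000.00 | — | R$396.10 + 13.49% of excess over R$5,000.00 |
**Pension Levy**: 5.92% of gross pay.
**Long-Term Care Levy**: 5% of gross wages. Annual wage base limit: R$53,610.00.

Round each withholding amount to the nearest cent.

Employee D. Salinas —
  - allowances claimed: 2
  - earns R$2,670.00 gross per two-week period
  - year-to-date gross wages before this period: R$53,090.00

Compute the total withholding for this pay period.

Regional Income Tax: taxable = R$2,670.00 − 2×R$540.00 = R$1,590.00
  4.4% × R$1,590.00 = R$69.96
Pension Levy: 5.92% × R$2,670.00 = R$158.06
Long-Term Care Levy: cap R$53,610.00 − YTD R$53,090.00 = R$520.00 subject; 5% × R$520.00 = R$26.00
Total: R$69.96 + R$158.06 + R$26.00 = R$254.02

R$254.02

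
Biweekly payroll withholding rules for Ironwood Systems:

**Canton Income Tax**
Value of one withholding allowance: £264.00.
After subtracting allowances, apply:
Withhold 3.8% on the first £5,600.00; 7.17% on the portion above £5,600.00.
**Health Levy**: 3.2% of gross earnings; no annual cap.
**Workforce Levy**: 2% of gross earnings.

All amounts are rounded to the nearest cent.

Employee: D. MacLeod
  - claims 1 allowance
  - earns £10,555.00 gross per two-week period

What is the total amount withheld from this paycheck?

£1,098.00

Canton Income Tax: taxable = £10,555.00 − 1×£264.00 = £10,291.00
  £212.80 + 7.17% × (£10,291.00 − £5,600.00) = £212.80 + 7.17% × £4,691.00 = £549.14
Health Levy: 3.2% × £10,555.00 = £337.76
Workforce Levy: 2% × £10,555.00 = £211.10
Total: £549.14 + £337.76 + £211.10 = £1,098.00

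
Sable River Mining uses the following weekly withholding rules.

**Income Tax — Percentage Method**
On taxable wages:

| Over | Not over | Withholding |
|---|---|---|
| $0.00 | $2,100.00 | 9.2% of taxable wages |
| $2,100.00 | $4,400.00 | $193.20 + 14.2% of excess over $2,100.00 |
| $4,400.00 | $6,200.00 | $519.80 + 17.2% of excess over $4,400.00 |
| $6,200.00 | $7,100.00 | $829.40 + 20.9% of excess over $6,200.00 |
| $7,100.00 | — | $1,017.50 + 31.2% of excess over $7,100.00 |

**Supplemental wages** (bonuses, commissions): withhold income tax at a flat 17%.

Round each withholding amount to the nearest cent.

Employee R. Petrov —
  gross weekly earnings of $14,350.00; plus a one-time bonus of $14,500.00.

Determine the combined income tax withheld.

Income Tax: taxable = $14,350.00
  $1,017.50 + 31.2% × ($14,350.00 − $7,100.00) = $1,017.50 + 31.2% × $7,250.00 = $3,279.50
Supplemental (17% flat on bonus): 17% × $14,500.00 = $2,465.00
Total income tax: $3,279.50 + $2,465.00 = $5,744.50

$5,744.50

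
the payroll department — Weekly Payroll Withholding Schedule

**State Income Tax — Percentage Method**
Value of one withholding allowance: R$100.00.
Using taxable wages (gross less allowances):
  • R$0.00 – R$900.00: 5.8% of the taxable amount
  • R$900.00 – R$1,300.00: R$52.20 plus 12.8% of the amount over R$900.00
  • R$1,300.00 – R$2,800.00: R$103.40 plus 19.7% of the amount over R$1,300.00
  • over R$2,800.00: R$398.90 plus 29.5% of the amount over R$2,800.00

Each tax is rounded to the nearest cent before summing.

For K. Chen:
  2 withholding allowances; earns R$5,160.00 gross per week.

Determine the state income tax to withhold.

State Income Tax: taxable = R$5,160.00 − 2×R$100.00 = R$4,960.00
  R$398.90 + 29.5% × (R$4,960.00 − R$2,800.00) = R$398.90 + 29.5% × R$2,160.00 = R$1,036.10

R$1,036.10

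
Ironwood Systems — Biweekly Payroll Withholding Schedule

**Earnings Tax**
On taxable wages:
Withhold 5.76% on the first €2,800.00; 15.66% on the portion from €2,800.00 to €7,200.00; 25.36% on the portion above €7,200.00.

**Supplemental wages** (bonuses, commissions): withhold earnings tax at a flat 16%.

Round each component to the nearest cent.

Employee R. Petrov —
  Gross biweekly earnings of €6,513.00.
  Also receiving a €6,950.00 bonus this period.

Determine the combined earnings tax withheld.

€1,854.74

Earnings Tax: taxable = €6,513.00
  €161.28 + 15.66% × (€6,513.00 − €2,800.00) = €161.28 + 15.66% × €3,713.00 = €742.74
Supplemental (16% flat on bonus): 16% × €6,950.00 = €1,112.00
Total earnings tax: €742.74 + €1,112.00 = €1,854.74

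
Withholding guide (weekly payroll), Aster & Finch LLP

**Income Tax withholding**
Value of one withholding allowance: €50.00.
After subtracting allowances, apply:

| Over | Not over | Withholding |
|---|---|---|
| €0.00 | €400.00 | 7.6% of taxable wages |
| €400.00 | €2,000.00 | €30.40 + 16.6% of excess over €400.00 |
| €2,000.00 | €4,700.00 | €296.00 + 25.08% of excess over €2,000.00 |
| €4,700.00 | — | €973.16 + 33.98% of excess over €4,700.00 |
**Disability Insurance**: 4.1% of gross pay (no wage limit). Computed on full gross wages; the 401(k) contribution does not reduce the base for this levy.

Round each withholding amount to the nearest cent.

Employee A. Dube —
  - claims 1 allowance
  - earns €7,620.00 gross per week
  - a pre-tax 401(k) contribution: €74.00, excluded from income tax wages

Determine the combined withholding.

€2,235.66

Income Tax: taxable = €7,620.00 − €74.00 − 1×€50.00 = €7,496.00
  €973.16 + 33.98% × (€7,496.00 − €4,700.00) = €973.16 + 33.98% × €2,796.00 = €1,923.24
Disability Insurance: 4.1% × €7,620.00 = €312.42
Total: €1,923.24 + €312.42 = €2,235.66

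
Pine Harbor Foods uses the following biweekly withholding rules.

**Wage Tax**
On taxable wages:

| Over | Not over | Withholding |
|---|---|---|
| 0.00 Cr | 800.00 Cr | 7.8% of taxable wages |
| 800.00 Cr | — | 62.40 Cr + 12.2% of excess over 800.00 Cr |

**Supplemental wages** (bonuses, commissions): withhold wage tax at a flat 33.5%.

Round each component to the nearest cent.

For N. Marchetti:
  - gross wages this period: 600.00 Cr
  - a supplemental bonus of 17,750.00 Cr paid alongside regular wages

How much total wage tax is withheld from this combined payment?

5,993.05 Cr

Wage Tax: taxable = 600.00 Cr
  7.8% × 600.00 Cr = 46.80 Cr
Supplemental (33.5% flat on bonus): 33.5% × 17,750.00 Cr = 5,946.25 Cr
Total wage tax: 46.80 Cr + 5,946.25 Cr = 5,993.05 Cr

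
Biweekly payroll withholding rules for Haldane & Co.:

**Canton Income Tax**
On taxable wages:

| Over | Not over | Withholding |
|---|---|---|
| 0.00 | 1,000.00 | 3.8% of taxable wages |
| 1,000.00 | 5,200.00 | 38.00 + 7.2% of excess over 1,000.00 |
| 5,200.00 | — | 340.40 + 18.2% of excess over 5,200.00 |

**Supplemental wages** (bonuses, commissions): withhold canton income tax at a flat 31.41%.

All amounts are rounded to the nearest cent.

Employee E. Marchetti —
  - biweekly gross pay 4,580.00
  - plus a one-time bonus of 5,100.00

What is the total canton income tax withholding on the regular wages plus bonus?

Canton Income Tax: taxable = 4,580.00
  38.00 + 7.2% × (4,580.00 − 1,000.00) = 38.00 + 7.2% × 3,580.00 = 295.76
Supplemental (31.41% flat on bonus): 31.41% × 5,100.00 = 1,601.91
Total canton income tax: 295.76 + 1,601.91 = 1,897.67

1,897.67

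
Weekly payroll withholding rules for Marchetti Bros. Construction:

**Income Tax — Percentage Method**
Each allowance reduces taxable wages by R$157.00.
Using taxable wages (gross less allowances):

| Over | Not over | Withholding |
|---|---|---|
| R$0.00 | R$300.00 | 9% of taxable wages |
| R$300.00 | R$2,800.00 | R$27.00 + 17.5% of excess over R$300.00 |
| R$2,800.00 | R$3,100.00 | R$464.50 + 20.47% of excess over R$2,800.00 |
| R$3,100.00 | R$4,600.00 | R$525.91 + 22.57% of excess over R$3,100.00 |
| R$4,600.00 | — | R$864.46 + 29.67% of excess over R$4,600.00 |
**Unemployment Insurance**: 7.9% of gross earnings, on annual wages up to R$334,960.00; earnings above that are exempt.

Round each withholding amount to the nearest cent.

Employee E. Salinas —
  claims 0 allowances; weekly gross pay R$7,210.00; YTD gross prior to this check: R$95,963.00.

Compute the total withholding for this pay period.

R$2,208.44

Income Tax: taxable = R$7,210.00
  R$864.46 + 29.67% × (R$7,210.00 − R$4,600.00) = R$864.46 + 29.67% × R$2,610.00 = R$1,638.85
Unemployment Insurance: 7.9% × R$7,210.00 = R$569.59
Total: R$1,638.85 + R$569.59 = R$2,208.44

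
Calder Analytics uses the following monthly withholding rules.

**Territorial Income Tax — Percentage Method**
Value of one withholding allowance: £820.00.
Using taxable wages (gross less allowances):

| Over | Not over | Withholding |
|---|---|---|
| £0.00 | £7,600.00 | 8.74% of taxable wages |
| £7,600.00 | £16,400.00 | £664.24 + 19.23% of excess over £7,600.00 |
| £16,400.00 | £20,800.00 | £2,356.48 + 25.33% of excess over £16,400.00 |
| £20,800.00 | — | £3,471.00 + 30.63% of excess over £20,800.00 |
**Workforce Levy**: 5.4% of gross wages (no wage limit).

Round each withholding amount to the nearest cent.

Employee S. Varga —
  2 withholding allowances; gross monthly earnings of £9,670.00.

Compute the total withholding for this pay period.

£1,269.11

Territorial Income Tax: taxable = £9,670.00 − 2×£820.00 = £8,030.00
  £664.24 + 19.23% × (£8,030.00 − £7,600.00) = £664.24 + 19.23% × £430.00 = £746.93
Workforce Levy: 5.4% × £9,670.00 = £522.18
Total: £746.93 + £522.18 = £1,269.11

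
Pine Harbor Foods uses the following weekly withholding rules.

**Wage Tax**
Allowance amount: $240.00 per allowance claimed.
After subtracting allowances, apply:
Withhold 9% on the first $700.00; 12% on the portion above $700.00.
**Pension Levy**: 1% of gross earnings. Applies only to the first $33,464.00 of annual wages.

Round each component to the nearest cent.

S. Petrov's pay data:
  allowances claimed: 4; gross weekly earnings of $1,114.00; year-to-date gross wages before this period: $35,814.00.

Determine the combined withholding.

Wage Tax: taxable = $1,114.00 − 4×$240.00 = $154.00
  9% × $154.00 = $13.86
Pension Levy: YTD $35,814.00 ≥ cap $33,464.00 → $0.00
Total: $13.86 + $0.00 = $13.86

$13.86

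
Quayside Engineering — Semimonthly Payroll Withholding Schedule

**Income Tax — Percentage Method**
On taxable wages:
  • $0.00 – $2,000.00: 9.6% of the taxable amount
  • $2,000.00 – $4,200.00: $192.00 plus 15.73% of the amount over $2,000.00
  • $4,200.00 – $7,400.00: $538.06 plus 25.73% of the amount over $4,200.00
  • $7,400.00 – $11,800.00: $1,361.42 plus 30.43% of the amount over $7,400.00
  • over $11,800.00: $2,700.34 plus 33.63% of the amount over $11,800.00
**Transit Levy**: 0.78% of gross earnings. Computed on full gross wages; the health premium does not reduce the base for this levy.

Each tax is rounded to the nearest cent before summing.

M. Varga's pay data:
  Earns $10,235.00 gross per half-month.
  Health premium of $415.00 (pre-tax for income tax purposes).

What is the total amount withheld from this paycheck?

$2,177.66

Income Tax: taxable = $10,235.00 − $415.00 = $9,820.00
  $1,361.42 + 30.43% × ($9,820.00 − $7,400.00) = $1,361.42 + 30.43% × $2,420.00 = $2,097.83
Transit Levy: 0.78% × $10,235.00 = $79.83
Total: $2,097.83 + $79.83 = $2,177.66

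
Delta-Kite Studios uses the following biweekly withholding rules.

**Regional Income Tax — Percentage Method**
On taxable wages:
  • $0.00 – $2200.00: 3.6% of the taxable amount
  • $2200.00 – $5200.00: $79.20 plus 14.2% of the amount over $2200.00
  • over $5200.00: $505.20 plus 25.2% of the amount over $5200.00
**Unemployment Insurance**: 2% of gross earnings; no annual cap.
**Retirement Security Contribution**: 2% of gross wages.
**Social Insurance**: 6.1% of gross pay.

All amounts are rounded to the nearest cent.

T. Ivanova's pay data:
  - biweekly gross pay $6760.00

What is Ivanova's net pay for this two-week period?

$5178.92

Regional Income Tax: taxable = $6760.00
  $505.20 + 25.2% × ($6760.00 − $5200.00) = $505.20 + 25.2% × $1560.00 = $898.32
Unemployment Insurance: 2% × $6760.00 = $135.20
Retirement Security Contribution: 2% × $6760.00 = $135.20
Social Insurance: 6.1% × $6760.00 = $412.36
Total withheld: $898.32 + $135.20 + $135.20 + $412.36 = $1581.08
Net pay: $6760.00 − $1581.08 = $5178.92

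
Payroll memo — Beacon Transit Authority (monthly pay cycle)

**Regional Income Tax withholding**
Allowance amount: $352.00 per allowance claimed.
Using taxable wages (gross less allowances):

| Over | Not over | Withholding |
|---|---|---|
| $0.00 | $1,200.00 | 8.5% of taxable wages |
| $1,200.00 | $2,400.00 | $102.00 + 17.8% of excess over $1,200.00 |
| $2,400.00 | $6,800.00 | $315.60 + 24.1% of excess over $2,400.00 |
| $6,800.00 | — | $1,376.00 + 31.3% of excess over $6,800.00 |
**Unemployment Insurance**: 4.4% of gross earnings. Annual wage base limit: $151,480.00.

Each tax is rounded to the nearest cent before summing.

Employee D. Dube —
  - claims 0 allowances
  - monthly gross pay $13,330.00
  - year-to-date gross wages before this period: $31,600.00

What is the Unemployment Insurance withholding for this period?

$586.52

Unemployment Insurance: 4.4% × $13,330.00 = $586.52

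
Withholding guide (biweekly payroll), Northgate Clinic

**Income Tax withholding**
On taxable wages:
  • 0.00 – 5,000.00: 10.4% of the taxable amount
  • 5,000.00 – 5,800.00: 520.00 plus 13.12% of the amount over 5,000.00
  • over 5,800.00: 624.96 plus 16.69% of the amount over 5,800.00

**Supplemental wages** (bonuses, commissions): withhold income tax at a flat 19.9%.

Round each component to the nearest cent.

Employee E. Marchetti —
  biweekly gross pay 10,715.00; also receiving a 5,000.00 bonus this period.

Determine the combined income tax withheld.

Income Tax: taxable = 10,715.00
  624.96 + 16.69% × (10,715.00 − 5,800.00) = 624.96 + 16.69% × 4,915.00 = 1,445.27
Supplemental (19.9% flat on bonus): 19.9% × 5,000.00 = 995.00
Total income tax: 1,445.27 + 995.00 = 2,440.27

2,440.27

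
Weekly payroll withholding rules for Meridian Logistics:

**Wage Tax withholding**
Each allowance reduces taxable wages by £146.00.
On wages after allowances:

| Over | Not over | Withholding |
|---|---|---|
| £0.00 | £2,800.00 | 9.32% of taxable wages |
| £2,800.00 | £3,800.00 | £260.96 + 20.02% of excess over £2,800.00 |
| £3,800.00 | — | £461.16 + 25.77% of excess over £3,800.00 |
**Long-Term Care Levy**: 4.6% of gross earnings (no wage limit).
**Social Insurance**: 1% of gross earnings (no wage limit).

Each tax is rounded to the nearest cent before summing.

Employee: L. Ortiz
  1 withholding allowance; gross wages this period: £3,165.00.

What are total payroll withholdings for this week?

Wage Tax: taxable = £3,165.00 − 1×£146.00 = £3,019.00
  £260.96 + 20.02% × (£3,019.00 − £2,800.00) = £260.96 + 20.02% × £219.00 = £304.80
Long-Term Care Levy: 4.6% × £3,165.00 = £145.59
Social Insurance: 1% × £3,165.00 = £31.65
Total: £304.80 + £145.59 + £31.65 = £482.04

£482.04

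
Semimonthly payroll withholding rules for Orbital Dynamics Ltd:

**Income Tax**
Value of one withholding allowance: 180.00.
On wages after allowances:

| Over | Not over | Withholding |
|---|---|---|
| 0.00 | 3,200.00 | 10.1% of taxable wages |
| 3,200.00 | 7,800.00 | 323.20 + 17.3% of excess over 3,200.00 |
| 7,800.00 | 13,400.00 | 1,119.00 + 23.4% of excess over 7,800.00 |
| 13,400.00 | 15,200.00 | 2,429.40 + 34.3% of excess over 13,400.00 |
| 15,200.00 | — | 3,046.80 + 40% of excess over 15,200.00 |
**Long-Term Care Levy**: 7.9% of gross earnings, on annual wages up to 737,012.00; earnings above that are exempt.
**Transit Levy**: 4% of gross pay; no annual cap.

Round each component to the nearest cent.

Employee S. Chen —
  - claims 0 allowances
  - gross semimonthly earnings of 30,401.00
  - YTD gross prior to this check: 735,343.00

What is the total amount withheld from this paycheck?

Income Tax: taxable = 30,401.00
  3,046.80 + 40% × (30,401.00 − 15,200.00) = 3,046.80 + 40% × 15,201.00 = 9,127.20
Long-Term Care Levy: cap 737,012.00 − YTD 735,343.00 = 1,669.00 subject; 7.9% × 1,669.00 = 131.85
Transit Levy: 4% × 30,401.00 = 1,216.04
Total: 9,127.20 + 131.85 + 1,216.04 = 10,475.09

10,475.09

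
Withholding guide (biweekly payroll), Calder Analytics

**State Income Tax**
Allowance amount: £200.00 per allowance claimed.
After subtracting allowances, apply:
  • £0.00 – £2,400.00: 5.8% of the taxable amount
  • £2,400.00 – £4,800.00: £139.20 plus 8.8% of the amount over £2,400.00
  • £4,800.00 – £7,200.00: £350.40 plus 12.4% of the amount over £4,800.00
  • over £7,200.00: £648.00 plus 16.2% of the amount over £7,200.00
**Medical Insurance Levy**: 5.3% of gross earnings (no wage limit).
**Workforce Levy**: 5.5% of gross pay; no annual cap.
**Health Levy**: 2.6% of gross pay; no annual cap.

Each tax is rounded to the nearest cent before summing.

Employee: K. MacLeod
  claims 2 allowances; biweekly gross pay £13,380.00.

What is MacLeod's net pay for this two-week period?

£10,002.72

State Income Tax: taxable = £13,380.00 − 2×£200.00 = £12,980.00
  £648.00 + 16.2% × (£12,980.00 − £7,200.00) = £648.00 + 16.2% × £5,780.00 = £1,584.36
Medical Insurance Levy: 5.3% × £13,380.00 = £709.14
Workforce Levy: 5.5% × £13,380.00 = £735.90
Health Levy: 2.6% × £13,380.00 = £347.88
Total withheld: £1,584.36 + £709.14 + £735.90 + £347.88 = £3,377.28
Net pay: £13,380.00 − £3,377.28 = £10,002.72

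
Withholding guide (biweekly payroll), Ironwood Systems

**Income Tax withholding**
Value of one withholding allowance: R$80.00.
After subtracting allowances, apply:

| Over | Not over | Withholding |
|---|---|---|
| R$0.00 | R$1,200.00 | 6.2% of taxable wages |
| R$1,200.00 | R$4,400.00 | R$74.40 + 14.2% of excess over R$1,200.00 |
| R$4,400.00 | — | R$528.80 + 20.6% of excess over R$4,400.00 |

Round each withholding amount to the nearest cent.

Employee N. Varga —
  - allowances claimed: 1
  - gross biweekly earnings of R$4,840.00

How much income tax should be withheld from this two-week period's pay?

Income Tax: taxable = R$4,840.00 − 1×R$80.00 = R$4,760.00
  R$528.80 + 20.6% × (R$4,760.00 − R$4,400.00) = R$528.80 + 20.6% × R$360.00 = R$602.96

R$602.96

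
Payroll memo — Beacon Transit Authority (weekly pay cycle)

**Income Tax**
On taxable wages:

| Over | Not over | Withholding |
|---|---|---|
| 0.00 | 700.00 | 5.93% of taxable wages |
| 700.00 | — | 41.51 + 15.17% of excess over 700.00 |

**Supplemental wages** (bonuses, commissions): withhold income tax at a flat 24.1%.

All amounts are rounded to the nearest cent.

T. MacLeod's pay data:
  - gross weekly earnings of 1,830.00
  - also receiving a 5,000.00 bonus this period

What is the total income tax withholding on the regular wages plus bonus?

1,417.93

Income Tax: taxable = 1,830.00
  41.51 + 15.17% × (1,830.00 − 700.00) = 41.51 + 15.17% × 1,130.00 = 212.93
Supplemental (24.1% flat on bonus): 24.1% × 5,000.00 = 1,205.00
Total income tax: 212.93 + 1,205.00 = 1,417.93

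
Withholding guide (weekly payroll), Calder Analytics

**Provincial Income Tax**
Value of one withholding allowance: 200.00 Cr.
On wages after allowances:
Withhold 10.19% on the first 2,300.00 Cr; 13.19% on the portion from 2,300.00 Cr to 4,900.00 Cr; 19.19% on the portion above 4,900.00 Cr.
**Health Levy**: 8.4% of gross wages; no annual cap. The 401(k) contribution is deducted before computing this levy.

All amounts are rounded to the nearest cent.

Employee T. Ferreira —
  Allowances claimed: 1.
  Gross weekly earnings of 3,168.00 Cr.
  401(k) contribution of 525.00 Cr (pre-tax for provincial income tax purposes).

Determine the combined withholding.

475.24 Cr

Provincial Income Tax: taxable = 3,168.00 Cr − 525.00 Cr − 1×200.00 Cr = 2,443.00 Cr
  234.37 Cr + 13.19% × (2,443.00 Cr − 2,300.00 Cr) = 234.37 Cr + 13.19% × 143.00 Cr = 253.23 Cr
Health Levy: 8.4% × 2,643.00 Cr = 222.01 Cr
Total: 253.23 Cr + 222.01 Cr = 475.24 Cr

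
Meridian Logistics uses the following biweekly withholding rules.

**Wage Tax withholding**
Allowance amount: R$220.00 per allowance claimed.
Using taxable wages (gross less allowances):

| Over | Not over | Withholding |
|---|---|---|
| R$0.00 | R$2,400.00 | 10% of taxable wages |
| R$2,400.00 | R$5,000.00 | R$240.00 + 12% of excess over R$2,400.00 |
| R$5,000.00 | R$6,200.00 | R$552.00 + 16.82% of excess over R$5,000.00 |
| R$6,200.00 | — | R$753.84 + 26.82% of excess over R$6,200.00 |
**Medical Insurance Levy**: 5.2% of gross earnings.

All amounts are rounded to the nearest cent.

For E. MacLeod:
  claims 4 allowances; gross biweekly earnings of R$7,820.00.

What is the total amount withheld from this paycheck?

R$1,358.95

Wage Tax: taxable = R$7,820.00 − 4×R$220.00 = R$6,940.00
  R$753.84 + 26.82% × (R$6,940.00 − R$6,200.00) = R$753.84 + 26.82% × R$740.00 = R$952.31
Medical Insurance Levy: 5.2% × R$7,820.00 = R$406.64
Total: R$952.31 + R$406.64 = R$1,358.95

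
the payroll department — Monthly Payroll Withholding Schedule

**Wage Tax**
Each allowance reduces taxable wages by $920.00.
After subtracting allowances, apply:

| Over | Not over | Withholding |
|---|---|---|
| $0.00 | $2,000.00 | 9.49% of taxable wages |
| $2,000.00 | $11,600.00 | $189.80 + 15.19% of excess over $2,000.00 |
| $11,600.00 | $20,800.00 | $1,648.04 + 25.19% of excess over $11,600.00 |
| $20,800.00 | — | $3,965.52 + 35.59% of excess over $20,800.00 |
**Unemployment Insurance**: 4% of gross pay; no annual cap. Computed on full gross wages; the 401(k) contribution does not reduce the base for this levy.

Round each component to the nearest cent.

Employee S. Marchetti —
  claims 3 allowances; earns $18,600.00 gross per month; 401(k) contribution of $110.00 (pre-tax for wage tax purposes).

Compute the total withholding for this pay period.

Wage Tax: taxable = $18,600.00 − $110.00 − 3×$920.00 = $15,730.00
  $1,648.04 + 25.19% × ($15,730.00 − $11,600.00) = $1,648.04 + 25.19% × $4,130.00 = $2,688.39
Unemployment Insurance: 4% × $18,600.00 = $744.00
Total: $2,688.39 + $744.00 = $3,432.39

$3,432.39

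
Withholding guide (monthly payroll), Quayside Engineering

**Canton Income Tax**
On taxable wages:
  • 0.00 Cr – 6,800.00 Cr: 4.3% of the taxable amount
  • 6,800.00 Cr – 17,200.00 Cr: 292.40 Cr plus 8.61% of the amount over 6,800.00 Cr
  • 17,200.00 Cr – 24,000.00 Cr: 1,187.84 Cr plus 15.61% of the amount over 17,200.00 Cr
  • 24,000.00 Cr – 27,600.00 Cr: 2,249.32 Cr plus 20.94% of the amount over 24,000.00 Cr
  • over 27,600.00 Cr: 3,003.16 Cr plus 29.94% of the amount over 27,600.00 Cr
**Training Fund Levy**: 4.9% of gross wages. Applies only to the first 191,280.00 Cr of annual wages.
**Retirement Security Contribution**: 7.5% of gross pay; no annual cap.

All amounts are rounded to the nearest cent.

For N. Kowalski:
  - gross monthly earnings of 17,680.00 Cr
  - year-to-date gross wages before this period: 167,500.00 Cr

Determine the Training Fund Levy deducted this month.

Training Fund Levy: 4.9% × 17,680.00 Cr = 866.32 Cr

866.32 Cr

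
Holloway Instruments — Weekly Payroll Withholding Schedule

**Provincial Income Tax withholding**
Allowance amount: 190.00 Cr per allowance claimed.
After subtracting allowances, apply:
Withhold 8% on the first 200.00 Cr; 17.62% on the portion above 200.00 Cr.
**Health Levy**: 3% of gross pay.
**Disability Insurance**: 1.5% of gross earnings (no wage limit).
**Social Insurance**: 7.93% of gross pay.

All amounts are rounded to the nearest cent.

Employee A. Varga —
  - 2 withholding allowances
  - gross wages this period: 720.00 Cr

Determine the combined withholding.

Provincial Income Tax: taxable = 720.00 Cr − 2×190.00 Cr = 340.00 Cr
  16.00 Cr + 17.62% × (340.00 Cr − 200.00 Cr) = 16.00 Cr + 17.62% × 140.00 Cr = 40.67 Cr
Health Levy: 3% × 720.00 Cr = 21.60 Cr
Disability Insurance: 1.5% × 720.00 Cr = 10.80 Cr
Social Insurance: 7.93% × 720.00 Cr = 57.10 Cr
Total: 40.67 Cr + 21.60 Cr + 10.80 Cr + 57.10 Cr = 130.17 Cr

130.17 Cr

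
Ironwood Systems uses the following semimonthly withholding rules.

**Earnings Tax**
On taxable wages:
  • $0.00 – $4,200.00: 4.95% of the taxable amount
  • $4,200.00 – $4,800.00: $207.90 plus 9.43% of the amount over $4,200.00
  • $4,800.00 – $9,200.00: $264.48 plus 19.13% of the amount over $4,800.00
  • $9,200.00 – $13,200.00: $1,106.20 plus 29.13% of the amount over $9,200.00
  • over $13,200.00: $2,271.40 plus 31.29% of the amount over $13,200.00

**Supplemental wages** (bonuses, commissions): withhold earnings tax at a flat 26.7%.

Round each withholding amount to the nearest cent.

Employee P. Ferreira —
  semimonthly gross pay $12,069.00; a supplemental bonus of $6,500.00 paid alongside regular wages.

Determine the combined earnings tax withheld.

$3,677.44

Earnings Tax: taxable = $12,069.00
  $1,106.20 + 29.13% × ($12,069.00 − $9,200.00) = $1,106.20 + 29.13% × $2,869.00 = $1,941.94
Supplemental (26.7% flat on bonus): 26.7% × $6,500.00 = $1,735.50
Total earnings tax: $1,941.94 + $1,735.50 = $3,677.44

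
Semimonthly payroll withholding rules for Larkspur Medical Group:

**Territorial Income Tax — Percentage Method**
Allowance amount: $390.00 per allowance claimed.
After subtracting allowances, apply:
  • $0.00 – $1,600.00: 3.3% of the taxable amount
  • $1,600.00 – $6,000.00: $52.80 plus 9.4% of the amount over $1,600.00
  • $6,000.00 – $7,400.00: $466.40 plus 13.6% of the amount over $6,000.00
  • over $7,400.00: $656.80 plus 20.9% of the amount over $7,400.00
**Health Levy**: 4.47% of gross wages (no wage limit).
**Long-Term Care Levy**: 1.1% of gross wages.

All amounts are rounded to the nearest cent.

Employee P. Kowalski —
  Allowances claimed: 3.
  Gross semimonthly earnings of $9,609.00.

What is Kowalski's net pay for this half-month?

$8,199.83

Territorial Income Tax: taxable = $9,609.00 − 3×$390.00 = $8,439.00
  $656.80 + 20.9% × ($8,439.00 − $7,400.00) = $656.80 + 20.9% × $1,039.00 = $873.95
Health Levy: 4.47% × $9,609.00 = $429.52
Long-Term Care Levy: 1.1% × $9,609.00 = $105.70
Total withheld: $873.95 + $429.52 + $105.70 = $1,409.17
Net pay: $9,609.00 − $1,409.17 = $8,199.83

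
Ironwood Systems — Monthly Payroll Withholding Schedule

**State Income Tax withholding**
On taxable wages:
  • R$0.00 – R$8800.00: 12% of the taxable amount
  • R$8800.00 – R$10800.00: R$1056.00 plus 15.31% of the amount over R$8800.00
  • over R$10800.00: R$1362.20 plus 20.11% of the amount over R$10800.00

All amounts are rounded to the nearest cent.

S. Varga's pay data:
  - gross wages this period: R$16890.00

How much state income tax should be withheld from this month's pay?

State Income Tax: taxable = R$16890.00
  R$1362.20 + 20.11% × (R$16890.00 − R$10800.00) = R$1362.20 + 20.11% × R$6090.00 = R$2586.90

R$2586.90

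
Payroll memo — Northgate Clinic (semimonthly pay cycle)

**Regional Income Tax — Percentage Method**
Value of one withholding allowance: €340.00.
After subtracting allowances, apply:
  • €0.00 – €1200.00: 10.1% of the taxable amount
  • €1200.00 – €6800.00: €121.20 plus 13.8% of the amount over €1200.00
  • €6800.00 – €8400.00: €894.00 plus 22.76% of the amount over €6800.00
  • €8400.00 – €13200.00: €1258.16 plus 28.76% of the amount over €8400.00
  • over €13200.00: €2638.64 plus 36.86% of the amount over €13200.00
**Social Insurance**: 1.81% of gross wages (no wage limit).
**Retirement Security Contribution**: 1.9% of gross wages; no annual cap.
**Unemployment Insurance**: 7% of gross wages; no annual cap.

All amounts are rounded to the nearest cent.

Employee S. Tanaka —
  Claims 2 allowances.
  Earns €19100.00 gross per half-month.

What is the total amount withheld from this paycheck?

€6608.34

Regional Income Tax: taxable = €19100.00 − 2×€340.00 = €18420.00
  €2638.64 + 36.86% × (€18420.00 − €13200.00) = €2638.64 + 36.86% × €5220.00 = €4562.73
Social Insurance: 1.81% × €19100.00 = €345.71
Retirement Security Contribution: 1.9% × €19100.00 = €362.90
Unemployment Insurance: 7% × €19100.00 = €1337.00
Total: €4562.73 + €345.71 + €362.90 + €1337.00 = €6608.34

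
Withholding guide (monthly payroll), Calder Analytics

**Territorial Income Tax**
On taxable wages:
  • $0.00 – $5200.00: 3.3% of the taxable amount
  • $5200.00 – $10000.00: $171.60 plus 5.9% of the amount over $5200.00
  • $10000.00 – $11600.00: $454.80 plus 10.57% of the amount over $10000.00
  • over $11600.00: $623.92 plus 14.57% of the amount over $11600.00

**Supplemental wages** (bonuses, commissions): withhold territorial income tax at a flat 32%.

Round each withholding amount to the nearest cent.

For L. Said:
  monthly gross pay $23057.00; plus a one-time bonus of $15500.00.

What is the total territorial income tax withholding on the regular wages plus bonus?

Territorial Income Tax: taxable = $23057.00
  $623.92 + 14.57% × ($23057.00 − $11600.00) = $623.92 + 14.57% × $11457.00 = $2293.20
Supplemental (32% flat on bonus): 32% × $15500.00 = $4960.00
Total territorial income tax: $2293.20 + $4960.00 = $7253.20

$7253.20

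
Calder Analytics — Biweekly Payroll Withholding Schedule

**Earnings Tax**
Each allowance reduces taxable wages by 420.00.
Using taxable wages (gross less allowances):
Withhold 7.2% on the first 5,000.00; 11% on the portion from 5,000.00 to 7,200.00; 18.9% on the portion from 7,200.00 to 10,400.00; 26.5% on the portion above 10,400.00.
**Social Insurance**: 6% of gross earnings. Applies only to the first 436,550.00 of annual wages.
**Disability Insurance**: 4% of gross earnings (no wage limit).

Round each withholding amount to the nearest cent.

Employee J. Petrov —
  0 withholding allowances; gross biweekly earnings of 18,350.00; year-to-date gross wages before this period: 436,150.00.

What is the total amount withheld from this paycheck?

Earnings Tax: taxable = 18,350.00
  1,206.80 + 26.5% × (18,350.00 − 10,400.00) = 1,206.80 + 26.5% × 7,950.00 = 3,313.55
Social Insurance: cap 436,550.00 − YTD 436,150.00 = 400.00 subject; 6% × 400.00 = 24.00
Disability Insurance: 4% × 18,350.00 = 734.00
Total: 3,313.55 + 24.00 + 734.00 = 4,071.55

4,071.55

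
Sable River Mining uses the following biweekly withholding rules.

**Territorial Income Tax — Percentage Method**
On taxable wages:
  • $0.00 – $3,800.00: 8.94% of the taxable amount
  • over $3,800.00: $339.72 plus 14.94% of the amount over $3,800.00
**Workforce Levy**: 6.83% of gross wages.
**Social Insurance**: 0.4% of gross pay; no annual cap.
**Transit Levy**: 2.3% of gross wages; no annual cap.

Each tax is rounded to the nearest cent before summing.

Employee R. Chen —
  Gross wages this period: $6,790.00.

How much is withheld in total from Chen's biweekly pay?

$1,433.52

Territorial Income Tax: taxable = $6,790.00
  $339.72 + 14.94% × ($6,790.00 − $3,800.00) = $339.72 + 14.94% × $2,990.00 = $786.43
Workforce Levy: 6.83% × $6,790.00 = $463.76
Social Insurance: 0.4% × $6,790.00 = $27.16
Transit Levy: 2.3% × $6,790.00 = $156.17
Total: $786.43 + $463.76 + $27.16 + $156.17 = $1,433.52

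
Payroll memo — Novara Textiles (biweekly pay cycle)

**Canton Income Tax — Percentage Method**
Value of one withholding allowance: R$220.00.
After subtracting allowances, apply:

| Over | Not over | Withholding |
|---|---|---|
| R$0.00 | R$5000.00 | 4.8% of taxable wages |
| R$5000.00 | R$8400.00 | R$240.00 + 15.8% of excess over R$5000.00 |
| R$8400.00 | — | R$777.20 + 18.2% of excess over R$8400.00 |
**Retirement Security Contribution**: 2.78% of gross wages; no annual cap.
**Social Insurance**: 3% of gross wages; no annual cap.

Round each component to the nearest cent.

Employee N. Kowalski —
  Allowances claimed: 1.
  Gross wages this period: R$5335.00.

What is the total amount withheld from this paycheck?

R$566.53

Canton Income Tax: taxable = R$5335.00 − 1×R$220.00 = R$5115.00
  R$240.00 + 15.8% × (R$5115.00 − R$5000.00) = R$240.00 + 15.8% × R$115.00 = R$258.17
Retirement Security Contribution: 2.78% × R$5335.00 = R$148.31
Social Insurance: 3% × R$5335.00 = R$160.05
Total: R$258.17 + R$148.31 + R$160.05 = R$566.53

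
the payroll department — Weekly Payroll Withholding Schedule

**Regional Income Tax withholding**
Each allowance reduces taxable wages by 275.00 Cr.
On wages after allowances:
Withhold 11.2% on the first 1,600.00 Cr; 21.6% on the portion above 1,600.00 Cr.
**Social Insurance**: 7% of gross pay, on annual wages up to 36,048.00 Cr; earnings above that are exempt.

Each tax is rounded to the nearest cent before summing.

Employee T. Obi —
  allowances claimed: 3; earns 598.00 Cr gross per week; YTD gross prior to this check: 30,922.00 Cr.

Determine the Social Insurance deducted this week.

41.86 Cr

Social Insurance: 7% × 598.00 Cr = 41.86 Cr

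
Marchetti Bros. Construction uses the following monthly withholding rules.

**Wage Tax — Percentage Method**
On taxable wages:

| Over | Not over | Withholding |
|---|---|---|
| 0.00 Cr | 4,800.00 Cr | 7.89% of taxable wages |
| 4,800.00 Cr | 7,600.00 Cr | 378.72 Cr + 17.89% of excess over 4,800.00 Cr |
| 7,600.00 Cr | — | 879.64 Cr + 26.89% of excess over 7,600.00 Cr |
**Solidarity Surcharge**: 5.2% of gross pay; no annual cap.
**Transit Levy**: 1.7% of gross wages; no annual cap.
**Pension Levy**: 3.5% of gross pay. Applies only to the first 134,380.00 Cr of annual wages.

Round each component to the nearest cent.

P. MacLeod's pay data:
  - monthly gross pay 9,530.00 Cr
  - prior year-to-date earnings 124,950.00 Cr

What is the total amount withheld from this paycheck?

2,386.24 Cr

Wage Tax: taxable = 9,530.00 Cr
  879.64 Cr + 26.89% × (9,530.00 Cr − 7,600.00 Cr) = 879.64 Cr + 26.89% × 1,930.00 Cr = 1,398.62 Cr
Solidarity Surcharge: 5.2% × 9,530.00 Cr = 495.56 Cr
Transit Levy: 1.7% × 9,530.00 Cr = 162.01 Cr
Pension Levy: cap 134,380.00 Cr − YTD 124,950.00 Cr = 9,430.00 Cr subject; 3.5% × 9,430.00 Cr = 330.05 Cr
Total: 1,398.62 Cr + 495.56 Cr + 162.01 Cr + 330.05 Cr = 2,386.24 Cr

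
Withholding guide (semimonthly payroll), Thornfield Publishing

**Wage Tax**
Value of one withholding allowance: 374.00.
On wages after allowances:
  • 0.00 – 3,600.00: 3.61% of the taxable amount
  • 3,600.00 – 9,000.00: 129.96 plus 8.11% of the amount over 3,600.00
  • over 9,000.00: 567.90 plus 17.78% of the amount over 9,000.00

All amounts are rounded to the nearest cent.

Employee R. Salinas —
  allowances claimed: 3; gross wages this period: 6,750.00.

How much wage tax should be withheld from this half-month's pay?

294.43

Wage Tax: taxable = 6,750.00 − 3×374.00 = 5,628.00
  129.96 + 8.11% × (5,628.00 − 3,600.00) = 129.96 + 8.11% × 2,028.00 = 294.43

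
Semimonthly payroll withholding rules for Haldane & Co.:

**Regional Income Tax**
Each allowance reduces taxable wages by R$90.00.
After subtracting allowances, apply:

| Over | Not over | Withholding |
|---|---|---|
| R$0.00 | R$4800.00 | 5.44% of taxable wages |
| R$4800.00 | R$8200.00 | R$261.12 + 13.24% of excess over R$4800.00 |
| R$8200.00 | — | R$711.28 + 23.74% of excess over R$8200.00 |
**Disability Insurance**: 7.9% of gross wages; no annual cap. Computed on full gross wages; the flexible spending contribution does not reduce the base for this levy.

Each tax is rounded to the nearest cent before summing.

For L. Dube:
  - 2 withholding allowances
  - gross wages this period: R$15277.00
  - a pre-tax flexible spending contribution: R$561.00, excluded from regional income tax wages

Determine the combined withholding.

R$3422.33

Regional Income Tax: taxable = R$15277.00 − R$561.00 − 2×R$90.00 = R$14536.00
  R$711.28 + 23.74% × (R$14536.00 − R$8200.00) = R$711.28 + 23.74% × R$6336.00 = R$2215.45
Disability Insurance: 7.9% × R$15277.00 = R$1206.88
Total: R$2215.45 + R$1206.88 = R$3422.33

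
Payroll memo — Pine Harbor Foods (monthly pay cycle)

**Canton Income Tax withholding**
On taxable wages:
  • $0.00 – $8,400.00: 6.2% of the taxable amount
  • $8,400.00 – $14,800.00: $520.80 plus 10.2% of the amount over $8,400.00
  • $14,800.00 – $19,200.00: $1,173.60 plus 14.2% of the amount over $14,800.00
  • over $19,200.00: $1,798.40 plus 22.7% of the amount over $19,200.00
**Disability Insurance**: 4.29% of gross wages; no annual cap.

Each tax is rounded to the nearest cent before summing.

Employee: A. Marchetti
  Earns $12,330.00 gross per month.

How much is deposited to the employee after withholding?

Canton Income Tax: taxable = $12,330.00
  $520.80 + 10.2% × ($12,330.00 − $8,400.00) = $520.80 + 10.2% × $3,930.00 = $921.66
Disability Insurance: 4.29% × $12,330.00 = $528.96
Total withheld: $921.66 + $528.96 = $1,450.62
Net pay: $12,330.00 − $1,450.62 = $10,879.38

$10,879.38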